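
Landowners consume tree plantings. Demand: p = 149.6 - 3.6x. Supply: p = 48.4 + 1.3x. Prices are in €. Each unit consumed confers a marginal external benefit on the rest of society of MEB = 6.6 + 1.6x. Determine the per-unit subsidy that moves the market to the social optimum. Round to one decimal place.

Social marginal benefit = demand + MEB = 156.2 - 2.0x.
Set SMB = MC: 156.2 - 2.0x = 48.4 + 1.3x → x* = 32.6667.
The Pigouvian subsidy equals MEB at x*: 6.6 + 1.6×32.6667 = 58.8667.

subsidy = €58.9 per unit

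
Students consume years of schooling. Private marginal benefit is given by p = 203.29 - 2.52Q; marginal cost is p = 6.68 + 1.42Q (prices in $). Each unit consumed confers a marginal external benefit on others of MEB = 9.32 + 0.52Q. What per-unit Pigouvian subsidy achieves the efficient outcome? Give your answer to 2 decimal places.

subsidy = $40.63 per unit

Social marginal benefit = demand + MEB = 212.61 - 2.00Q.
Set SMB = MC: 212.61 - 2.00Q = 6.68 + 1.42Q → Q* = 60.2135.
The Pigouvian subsidy equals MEB at Q*: 9.32 + 0.52×60.2135 = 40.6310.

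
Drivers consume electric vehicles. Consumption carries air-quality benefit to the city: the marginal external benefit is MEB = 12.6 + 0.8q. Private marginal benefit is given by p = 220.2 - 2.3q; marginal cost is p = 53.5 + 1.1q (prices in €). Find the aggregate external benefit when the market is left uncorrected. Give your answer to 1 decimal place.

€1579.3

Market equilibrium (private): 53.5 + 1.1q = 220.2 - 2.3q → q_m = 49.0294.
Total external benefit = ∫₀^{q_m} (12.6 + 0.8q) dq = 12.6×49.0294 + ½×0.8×49.0294² = 1579.3233.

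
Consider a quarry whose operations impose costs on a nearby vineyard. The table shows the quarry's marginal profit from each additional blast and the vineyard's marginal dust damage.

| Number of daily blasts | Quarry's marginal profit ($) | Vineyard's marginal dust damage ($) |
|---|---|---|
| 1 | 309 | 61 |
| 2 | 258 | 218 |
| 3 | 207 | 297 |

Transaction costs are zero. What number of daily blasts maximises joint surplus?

2

Bargaining reaches the level where marginal profit last exceeds marginal dust damage.
That holds through level 2 (258 ≥ 218) but not at 3 (207 < 297).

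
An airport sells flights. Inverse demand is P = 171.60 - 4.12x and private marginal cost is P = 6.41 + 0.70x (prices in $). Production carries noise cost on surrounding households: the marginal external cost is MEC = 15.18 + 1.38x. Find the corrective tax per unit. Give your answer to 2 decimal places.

Social marginal cost = private MC + MEC = 21.59 + 2.08x.
Set SMC = demand: 21.59 + 2.08x = 171.60 - 4.12x → x* = 24.1952.
The Pigouvian tax equals MEC at x*: 15.18 + 1.38×24.1952 = 48.5694.

tax = $48.57 per unit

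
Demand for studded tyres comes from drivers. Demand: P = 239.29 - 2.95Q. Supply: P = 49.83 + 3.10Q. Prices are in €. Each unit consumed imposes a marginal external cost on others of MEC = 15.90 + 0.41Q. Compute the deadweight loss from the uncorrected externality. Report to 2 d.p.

Market equilibrium (private): 49.83 + 3.10Q = 239.29 - 2.95Q → Q_m = 31.3157.
Social marginal benefit = demand − MEC = 223.39 - 3.36Q.
Set SMB = MC: 223.39 - 3.36Q = 49.83 + 3.10Q → Q* = 26.8669.
The loss is the area between SMB and MC from Q* to Q_m; with linear curves that's a triangle of height MEC(Q_m).
DWL = ½ × 4.4488 × 28.7394 = 63.9279.

DWL = €63.93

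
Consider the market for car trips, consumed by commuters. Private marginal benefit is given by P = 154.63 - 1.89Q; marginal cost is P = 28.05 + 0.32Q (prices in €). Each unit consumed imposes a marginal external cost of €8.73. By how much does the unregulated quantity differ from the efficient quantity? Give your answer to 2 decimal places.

3.95 units

Market equilibrium (private): 28.05 + 0.32Q = 154.63 - 1.89Q → Q_m = 57.2760.
Social marginal benefit = demand − MEC = 145.90 - 1.89Q.
Set SMB = MC: 145.90 - 1.89Q = 28.05 + 0.32Q → Q* = 53.3258.
Gap = |57.2760 − 53.3258| = 3.9502.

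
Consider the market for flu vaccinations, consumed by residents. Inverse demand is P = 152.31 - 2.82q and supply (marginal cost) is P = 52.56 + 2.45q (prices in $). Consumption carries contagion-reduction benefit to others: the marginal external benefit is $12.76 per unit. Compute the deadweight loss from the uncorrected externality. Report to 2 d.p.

Market equilibrium (private): 52.56 + 2.45q = 152.31 - 2.82q → q_m = 18.9279.
Social marginal benefit = demand + MEB = 165.07 - 2.82q.
Set SMB = MC: 165.07 - 2.82q = 52.56 + 2.45q → q* = 21.3491.
Height of the DWL triangle at q_m is SMB(q_m) − MC(q_m) = MEB(q_m) = 12.7600.
DWL = ½ × 2.4212 × 12.7600 = 15.4473.

DWL = $15.45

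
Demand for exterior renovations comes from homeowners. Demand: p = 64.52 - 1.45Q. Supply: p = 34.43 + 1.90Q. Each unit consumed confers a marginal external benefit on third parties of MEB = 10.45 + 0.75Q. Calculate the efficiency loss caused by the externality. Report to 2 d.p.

Market equilibrium (private): 34.43 + 1.90Q = 64.52 - 1.45Q → Q_m = 8.9821.
Social marginal benefit = demand + MEB = 74.97 - 0.70Q.
Set SMB = MC: 74.97 - 0.70Q = 34.43 + 1.90Q → Q* = 15.5923.
Height of the DWL triangle at Q_m is SMB(Q_m) − MC(Q_m) = MEB(Q_m) = 17.1866.
DWL = ½ × 6.6102 × 17.1866 = 56.8034.

DWL = 56.80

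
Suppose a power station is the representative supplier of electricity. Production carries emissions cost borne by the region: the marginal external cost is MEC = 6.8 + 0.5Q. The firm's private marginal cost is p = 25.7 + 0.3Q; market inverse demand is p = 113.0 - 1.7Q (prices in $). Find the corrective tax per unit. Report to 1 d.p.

Social marginal cost = private MC + MEC = 32.5 + 0.8Q.
Set SMC = demand: 32.5 + 0.8Q = 113.0 - 1.7Q → Q* = 32.2000.
The Pigouvian tax equals MEC at Q*: 6.8 + 0.5×32.2000 = 22.9000.

tax = $22.9 per unit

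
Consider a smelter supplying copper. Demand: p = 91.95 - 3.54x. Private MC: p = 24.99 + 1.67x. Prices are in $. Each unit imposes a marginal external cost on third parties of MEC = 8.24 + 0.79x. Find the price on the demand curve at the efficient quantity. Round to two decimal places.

Social marginal cost = private MC + MEC = 33.23 + 2.46x.
Set SMC = demand: 33.23 + 2.46x = 91.95 - 3.54x → x* = 9.7867.
Consumer price on the demand curve at x*: 91.95 − 3.54×9.7867 = 57.3051.

P = $57.31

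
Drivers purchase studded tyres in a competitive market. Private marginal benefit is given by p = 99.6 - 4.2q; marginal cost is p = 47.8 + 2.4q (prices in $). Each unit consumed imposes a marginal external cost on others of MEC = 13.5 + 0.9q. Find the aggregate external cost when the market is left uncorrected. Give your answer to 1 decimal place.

Market equilibrium (private): 47.8 + 2.4q = 99.6 - 4.2q → q_m = 7.8485.
Total external cost = ∫₀^{q_m} (13.5 + 0.9q) dq = 13.5×7.8485 + ½×0.9×7.8485² = 133.6743.

$133.7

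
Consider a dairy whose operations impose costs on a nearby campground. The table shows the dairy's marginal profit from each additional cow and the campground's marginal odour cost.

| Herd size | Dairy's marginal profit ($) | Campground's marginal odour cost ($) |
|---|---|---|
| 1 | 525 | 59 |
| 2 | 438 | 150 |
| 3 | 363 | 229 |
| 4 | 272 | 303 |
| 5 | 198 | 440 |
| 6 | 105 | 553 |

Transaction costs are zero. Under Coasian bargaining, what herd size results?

Bargaining reaches the level where marginal profit last exceeds marginal odour cost.
That holds through level 3 (363 ≥ 229) but not at 4 (272 < 303).

3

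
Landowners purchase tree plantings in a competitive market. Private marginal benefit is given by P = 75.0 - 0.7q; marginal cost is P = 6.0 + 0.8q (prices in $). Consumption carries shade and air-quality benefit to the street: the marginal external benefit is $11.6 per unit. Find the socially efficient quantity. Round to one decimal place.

Social marginal benefit = demand + MEB = 86.6 - 0.7q.
Set SMB = MC: 86.6 - 0.7q = 6.0 + 0.8q → q* = 53.7333.

q* = 53.7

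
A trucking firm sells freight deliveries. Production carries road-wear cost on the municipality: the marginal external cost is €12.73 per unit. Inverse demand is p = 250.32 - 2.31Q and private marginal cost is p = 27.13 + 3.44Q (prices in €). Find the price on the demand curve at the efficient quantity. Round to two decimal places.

Social marginal cost = private MC + MEC = 39.86 + 3.44Q.
Set SMC = demand: 39.86 + 3.44Q = 250.32 - 2.31Q → Q* = 36.6017.
Consumer price on the demand curve at Q*: 250.32 − 2.31×36.6017 = 165.7701.

P = €165.77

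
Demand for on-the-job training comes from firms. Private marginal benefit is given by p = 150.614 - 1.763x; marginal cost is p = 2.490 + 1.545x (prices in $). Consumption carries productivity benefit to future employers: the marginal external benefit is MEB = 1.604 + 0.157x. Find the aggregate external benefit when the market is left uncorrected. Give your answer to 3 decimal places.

$229.218

Market equilibrium (private): 2.490 + 1.545x = 150.614 - 1.763x → x_m = 44.7775.
Total external benefit = ∫₀^{x_m} (1.604 + 0.157x) dx = 1.604×44.7775 + ½×0.157×44.7775² = 229.2175.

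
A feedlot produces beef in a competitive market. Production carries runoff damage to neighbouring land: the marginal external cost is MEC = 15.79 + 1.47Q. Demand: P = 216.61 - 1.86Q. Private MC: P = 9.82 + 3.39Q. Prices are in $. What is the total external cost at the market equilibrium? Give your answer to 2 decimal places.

$1762.27

Market equilibrium (private): 9.82 + 3.39Q = 216.61 - 1.86Q → Q_m = 39.3886.
Total external cost = ∫₀^{Q_m} (15.79 + 1.47Q) dQ = 15.79×39.3886 + ½×1.47×39.3886² = 1762.2704.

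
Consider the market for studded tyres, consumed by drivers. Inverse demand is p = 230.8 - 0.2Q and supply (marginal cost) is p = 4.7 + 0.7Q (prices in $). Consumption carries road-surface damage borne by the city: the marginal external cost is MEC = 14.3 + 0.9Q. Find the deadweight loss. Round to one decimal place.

DWL = $16053.4

Market equilibrium (private): 4.7 + 0.7Q = 230.8 - 0.2Q → Q_m = 251.2222.
Social marginal benefit = demand − MEC = 216.5 - 1.1Q.
Set SMB = MC: 216.5 - 1.1Q = 4.7 + 0.7Q → Q* = 117.6667.
Height of the DWL triangle at Q_m is MC(Q_m) − SMB(Q_m) = MEC(Q_m) = 240.4000.
DWL = ½ × 133.5555 × 240.4000 = 16053.3711.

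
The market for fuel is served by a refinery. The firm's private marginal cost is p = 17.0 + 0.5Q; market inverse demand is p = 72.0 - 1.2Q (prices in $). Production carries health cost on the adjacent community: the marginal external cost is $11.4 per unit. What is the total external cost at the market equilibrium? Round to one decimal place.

$368.8

Market equilibrium (private): 17.0 + 0.5Q = 72.0 - 1.2Q → Q_m = 32.3529.
Total external cost = MEC × Q_m = 11.4 × 32.3529 = 368.8231.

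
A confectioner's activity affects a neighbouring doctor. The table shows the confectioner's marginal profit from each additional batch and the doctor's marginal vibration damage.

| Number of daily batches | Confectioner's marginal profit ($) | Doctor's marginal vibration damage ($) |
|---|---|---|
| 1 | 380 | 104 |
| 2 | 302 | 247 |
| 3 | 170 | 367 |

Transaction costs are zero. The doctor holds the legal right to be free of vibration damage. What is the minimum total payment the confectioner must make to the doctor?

$351

Efficient level: marginal profit ≥ marginal vibration damage through level 2, so k* = 2.
With the doctor holding the right, the confectioner must at least compensate total damage at k*: 104 + 247 = 351.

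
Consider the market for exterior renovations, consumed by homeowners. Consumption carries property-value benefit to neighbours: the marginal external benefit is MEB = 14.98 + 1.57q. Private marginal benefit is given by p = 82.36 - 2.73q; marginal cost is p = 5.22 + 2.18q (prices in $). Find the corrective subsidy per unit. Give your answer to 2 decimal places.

subsidy = $58.28 per unit

Social marginal benefit = demand + MEB = 97.34 - 1.16q.
Set SMB = MC: 97.34 - 1.16q = 5.22 + 2.18q → q* = 27.5808.
The Pigouvian subsidy equals MEB at q*: 14.98 + 1.57×27.5808 = 58.2819.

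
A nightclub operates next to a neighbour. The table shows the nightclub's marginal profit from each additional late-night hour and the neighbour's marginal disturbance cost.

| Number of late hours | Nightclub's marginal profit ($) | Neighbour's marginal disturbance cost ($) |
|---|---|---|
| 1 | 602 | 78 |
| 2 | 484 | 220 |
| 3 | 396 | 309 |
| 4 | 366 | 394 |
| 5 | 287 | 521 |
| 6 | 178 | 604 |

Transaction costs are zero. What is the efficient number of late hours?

Bargaining reaches the level where marginal profit last exceeds marginal disturbance cost.
That holds through level 3 (396 ≥ 309) but not at 4 (366 < 394).

3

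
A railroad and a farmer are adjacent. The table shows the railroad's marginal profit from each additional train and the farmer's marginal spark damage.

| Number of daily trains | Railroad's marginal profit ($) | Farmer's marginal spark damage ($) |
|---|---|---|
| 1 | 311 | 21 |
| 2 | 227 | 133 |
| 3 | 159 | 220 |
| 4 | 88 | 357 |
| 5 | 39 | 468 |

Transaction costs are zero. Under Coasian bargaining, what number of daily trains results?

2

Bargaining reaches the level where marginal profit last exceeds marginal spark damage.
That holds through level 2 (227 ≥ 133) but not at 3 (159 < 220).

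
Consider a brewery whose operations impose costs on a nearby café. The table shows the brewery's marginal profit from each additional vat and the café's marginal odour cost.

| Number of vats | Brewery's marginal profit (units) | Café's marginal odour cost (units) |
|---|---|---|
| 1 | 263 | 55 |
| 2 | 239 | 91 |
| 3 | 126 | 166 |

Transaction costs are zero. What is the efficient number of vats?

2

Bargaining reaches the level where marginal profit last exceeds marginal odour cost.
That holds through level 2 (239 ≥ 91) but not at 3 (126 < 166).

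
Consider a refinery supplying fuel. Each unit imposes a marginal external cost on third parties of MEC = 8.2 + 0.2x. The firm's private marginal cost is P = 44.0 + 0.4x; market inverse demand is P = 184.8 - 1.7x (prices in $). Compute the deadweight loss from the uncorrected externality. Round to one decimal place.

DWL = $101.5

Market equilibrium (private): 44.0 + 0.4x = 184.8 - 1.7x → x_m = 67.0476.
Social marginal cost = private MC + MEC = 52.2 + 0.6x.
Set SMC = demand: 52.2 + 0.6x = 184.8 - 1.7x → x* = 57.6522.
Between x* and x_m the wedge SMC − demand runs linearly from 0 to MEC(x_m), so the loss is a triangle.
DWL = ½ × 9.3954 × 21.6095 = 101.5149.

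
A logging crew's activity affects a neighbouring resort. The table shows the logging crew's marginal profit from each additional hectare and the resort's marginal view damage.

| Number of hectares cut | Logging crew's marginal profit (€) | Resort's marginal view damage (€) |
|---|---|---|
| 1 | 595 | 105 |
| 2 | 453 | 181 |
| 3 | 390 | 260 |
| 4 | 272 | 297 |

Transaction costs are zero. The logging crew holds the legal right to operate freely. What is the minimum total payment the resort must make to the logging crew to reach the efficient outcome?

Left alone the logging crew would choose level 4 (marginal profit stays positive).
Efficient level: k* = 3 (marginal profit ≥ marginal view damage through 3).
The resort must at least cover the logging crew's forgone profit from cutting 4→3: 272 = 272.

€272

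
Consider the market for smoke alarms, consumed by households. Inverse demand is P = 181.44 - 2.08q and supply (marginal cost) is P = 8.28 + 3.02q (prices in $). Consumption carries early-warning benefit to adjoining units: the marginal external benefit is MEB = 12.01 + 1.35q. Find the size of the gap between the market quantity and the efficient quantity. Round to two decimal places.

15.43 units

Market equilibrium (private): 8.28 + 3.02q = 181.44 - 2.08q → q_m = 33.9529.
Social marginal benefit = demand + MEB = 193.45 - 0.73q.
Set SMB = MC: 193.45 - 0.73q = 8.28 + 3.02q → q* = 49.3787.
Gap = |33.9529 − 49.3787| = 15.4258.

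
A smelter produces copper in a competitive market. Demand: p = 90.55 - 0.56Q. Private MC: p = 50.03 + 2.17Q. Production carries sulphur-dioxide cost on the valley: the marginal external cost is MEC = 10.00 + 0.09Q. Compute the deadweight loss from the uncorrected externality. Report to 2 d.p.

DWL = 22.78

Market equilibrium (private): 50.03 + 2.17Q = 90.55 - 0.56Q → Q_m = 14.8425.
Social marginal cost = private MC + MEC = 60.03 + 2.26Q.
Set SMC = demand: 60.03 + 2.26Q = 90.55 - 0.56Q → Q* = 10.8227.
Height of the DWL triangle at Q_m is SMC(Q_m) − demand(Q_m) = MEC(Q_m) = 11.3358.
DWL = ½ × 4.0198 × 11.3358 = 22.7838.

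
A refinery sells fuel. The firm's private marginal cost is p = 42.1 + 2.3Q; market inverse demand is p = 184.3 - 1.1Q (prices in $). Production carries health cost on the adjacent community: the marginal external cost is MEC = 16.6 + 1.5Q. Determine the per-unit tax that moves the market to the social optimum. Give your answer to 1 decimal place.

tax = $55.0 per unit

Social marginal cost = private MC + MEC = 58.7 + 3.8Q.
Set SMC = demand: 58.7 + 3.8Q = 184.3 - 1.1Q → Q* = 25.6327.
The Pigouvian tax equals MEC at Q*: 16.6 + 1.5×25.6327 = 55.0491.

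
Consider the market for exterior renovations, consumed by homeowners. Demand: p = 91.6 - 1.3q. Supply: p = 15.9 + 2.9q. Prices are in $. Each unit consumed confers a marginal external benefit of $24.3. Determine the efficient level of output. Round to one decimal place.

q* = 23.8

Social marginal benefit = demand + MEB = 115.9 - 1.3q.
Set SMB = MC: 115.9 - 1.3q = 15.9 + 2.9q → q* = 23.8095.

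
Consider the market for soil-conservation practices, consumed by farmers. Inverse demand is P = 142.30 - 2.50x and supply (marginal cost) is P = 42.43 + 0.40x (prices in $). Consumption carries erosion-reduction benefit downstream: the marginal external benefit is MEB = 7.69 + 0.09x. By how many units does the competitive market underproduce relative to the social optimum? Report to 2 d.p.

3.84 units

Market equilibrium (private): 42.43 + 0.40x = 142.30 - 2.50x → x_m = 34.4379.
Social marginal benefit = demand + MEB = 149.99 - 2.41x.
Set SMB = MC: 149.99 - 2.41x = 42.43 + 0.40x → x* = 38.2776.
Gap = |34.4379 − 38.2776| = 3.8397.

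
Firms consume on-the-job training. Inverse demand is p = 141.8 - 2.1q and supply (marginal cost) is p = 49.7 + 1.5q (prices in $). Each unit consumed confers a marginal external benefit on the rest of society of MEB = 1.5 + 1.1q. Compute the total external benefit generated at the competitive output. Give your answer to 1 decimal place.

$398.4

Market equilibrium (private): 49.7 + 1.5q = 141.8 - 2.1q → q_m = 25.5833.
Total external benefit = ∫₀^{q_m} (1.5 + 1.1q) dq = 1.5×25.5833 + ½×1.1×25.5833² = 398.3528.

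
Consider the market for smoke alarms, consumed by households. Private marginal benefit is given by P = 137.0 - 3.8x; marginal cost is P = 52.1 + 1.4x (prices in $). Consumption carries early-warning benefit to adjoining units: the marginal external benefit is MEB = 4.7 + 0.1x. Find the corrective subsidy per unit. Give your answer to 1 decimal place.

Social marginal benefit = demand + MEB = 141.7 - 3.7x.
Set SMB = MC: 141.7 - 3.7x = 52.1 + 1.4x → x* = 17.5686.
The Pigouvian subsidy equals MEB at x*: 4.7 + 0.1×17.5686 = 6.4569.

subsidy = $6.5 per unit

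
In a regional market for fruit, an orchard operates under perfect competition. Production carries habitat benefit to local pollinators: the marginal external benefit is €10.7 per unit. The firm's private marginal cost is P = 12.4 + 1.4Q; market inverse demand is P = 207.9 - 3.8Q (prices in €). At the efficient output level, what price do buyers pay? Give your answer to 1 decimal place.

P = €57.2

Social marginal cost = private MC − MEB = 1.7 + 1.4Q.
Set SMC = demand: 1.7 + 1.4Q = 207.9 - 3.8Q → Q* = 39.6538.
Consumer price on the demand curve at Q*: 207.9 − 3.8×39.6538 = 57.2156.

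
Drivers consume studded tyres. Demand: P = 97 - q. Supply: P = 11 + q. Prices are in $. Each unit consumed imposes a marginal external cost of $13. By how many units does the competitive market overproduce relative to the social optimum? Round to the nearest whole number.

7 units

Market equilibrium (private): 11 + q = 97 - q → q_m = 43.0000.
Social marginal benefit = demand − MEC = 84 - q.
Set SMB = MC: 84 - q = 11 + q → q* = 36.5000.
Gap = |43.0000 − 36.5000| = 6.5000.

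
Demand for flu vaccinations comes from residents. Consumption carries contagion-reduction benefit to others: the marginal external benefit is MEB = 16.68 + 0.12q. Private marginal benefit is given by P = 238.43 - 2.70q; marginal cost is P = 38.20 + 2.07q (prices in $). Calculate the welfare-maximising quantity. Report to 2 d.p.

Social marginal benefit = demand + MEB = 255.11 - 2.58q.
Set SMB = MC: 255.11 - 2.58q = 38.20 + 2.07q → q* = 46.6473.

q* = 46.65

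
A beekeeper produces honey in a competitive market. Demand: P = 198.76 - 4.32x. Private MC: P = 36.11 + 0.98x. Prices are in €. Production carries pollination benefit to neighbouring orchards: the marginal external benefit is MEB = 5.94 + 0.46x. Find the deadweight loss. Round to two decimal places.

DWL = €41.56

Market equilibrium (private): 36.11 + 0.98x = 198.76 - 4.32x → x_m = 30.6887.
Social marginal cost = private MC − MEB = 30.17 + 0.52x.
Set SMC = demand: 30.17 + 0.52x = 198.76 - 4.32x → x* = 34.8326.
Height of the DWL triangle at x_m is demand(x_m) − SMC(x_m) = MEB(x_m) = 20.0568.
DWL = ½ × 4.1439 × 20.0568 = 41.5567.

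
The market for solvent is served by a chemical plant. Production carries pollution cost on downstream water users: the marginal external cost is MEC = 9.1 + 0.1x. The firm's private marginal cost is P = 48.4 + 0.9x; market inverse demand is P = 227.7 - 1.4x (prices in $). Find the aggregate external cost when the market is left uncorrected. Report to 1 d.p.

Market equilibrium (private): 48.4 + 0.9x = 227.7 - 1.4x → x_m = 77.9565.
Total external cost = ∫₀^{x_m} (9.1 + 0.1x) dx = 9.1×77.9565 + ½×0.1×77.9565² = 1013.2649.

$1013.3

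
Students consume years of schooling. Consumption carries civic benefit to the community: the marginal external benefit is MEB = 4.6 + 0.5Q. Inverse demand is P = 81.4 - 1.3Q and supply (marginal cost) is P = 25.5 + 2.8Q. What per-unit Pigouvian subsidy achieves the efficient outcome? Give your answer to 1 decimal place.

subsidy = 13.0 per unit

Social marginal benefit = demand + MEB = 86.0 - 0.8Q.
Set SMB = MC: 86.0 - 0.8Q = 25.5 + 2.8Q → Q* = 16.8056.
The Pigouvian subsidy equals MEB at Q*: 4.6 + 0.5×16.8056 = 13.0028.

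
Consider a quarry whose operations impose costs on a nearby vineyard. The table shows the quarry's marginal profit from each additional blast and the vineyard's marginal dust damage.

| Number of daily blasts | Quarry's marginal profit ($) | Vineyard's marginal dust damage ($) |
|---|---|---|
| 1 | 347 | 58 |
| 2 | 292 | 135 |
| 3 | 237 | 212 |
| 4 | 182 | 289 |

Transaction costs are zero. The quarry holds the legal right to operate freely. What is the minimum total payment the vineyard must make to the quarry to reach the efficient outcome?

$182

Left alone the quarry would choose level 4 (marginal profit stays positive).
Efficient level: k* = 3 (marginal profit ≥ marginal dust damage through 3).
The vineyard must at least cover the quarry's forgone profit from cutting 4→3: 182 = 182.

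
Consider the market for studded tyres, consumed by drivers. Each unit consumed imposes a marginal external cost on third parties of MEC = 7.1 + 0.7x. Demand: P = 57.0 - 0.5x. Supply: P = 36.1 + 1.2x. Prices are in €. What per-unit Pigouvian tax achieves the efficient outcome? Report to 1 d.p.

Social marginal benefit = demand − MEC = 49.9 - 1.2x.
Set SMB = MC: 49.9 - 1.2x = 36.1 + 1.2x → x* = 5.7500.
The Pigouvian tax equals MEC at x*: 7.1 + 0.7×5.7500 = 11.1250.

tax = €11.1 per unit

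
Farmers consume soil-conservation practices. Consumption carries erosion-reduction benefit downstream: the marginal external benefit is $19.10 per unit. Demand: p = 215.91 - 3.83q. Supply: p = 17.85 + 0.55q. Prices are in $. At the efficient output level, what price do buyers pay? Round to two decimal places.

P = $26.02

Social marginal benefit = demand + MEB = 235.01 - 3.83q.
Set SMB = MC: 235.01 - 3.83q = 17.85 + 0.55q → q* = 49.5799.
Consumer price on the demand curve at q*: 215.91 − 3.83×49.5799 = 26.0190.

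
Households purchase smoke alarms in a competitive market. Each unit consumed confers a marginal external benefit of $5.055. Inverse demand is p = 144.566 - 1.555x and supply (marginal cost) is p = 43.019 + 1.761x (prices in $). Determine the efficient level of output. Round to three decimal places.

Social marginal benefit = demand + MEB = 149.621 - 1.555x.
Set SMB = MC: 149.621 - 1.555x = 43.019 + 1.761x → x* = 32.1478.

x* = 32.148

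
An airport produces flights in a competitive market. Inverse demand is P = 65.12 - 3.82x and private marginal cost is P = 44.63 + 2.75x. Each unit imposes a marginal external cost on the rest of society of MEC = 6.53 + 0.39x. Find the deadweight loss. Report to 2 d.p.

DWL = 4.31

Market equilibrium (private): 44.63 + 2.75x = 65.12 - 3.82x → x_m = 3.1187.
Social marginal cost = private MC + MEC = 51.16 + 3.14x.
Set SMC = demand: 51.16 + 3.14x = 65.12 - 3.82x → x* = 2.0057.
Between x* and x_m the wedge SMC − demand runs linearly from 0 to MEC(x_m), so the loss is a triangle.
DWL = ½ × 1.1130 × 7.7463 = 4.3108.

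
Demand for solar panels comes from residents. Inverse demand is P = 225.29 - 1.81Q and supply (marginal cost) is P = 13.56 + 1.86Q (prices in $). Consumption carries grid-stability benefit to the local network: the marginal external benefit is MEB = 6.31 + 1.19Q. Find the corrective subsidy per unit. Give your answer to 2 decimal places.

Social marginal benefit = demand + MEB = 231.60 - 0.62Q.
Set SMB = MC: 231.60 - 0.62Q = 13.56 + 1.86Q → Q* = 87.9194.
The Pigouvian subsidy equals MEB at Q*: 6.31 + 1.19×87.9194 = 110.9341.

subsidy = $110.93 per unit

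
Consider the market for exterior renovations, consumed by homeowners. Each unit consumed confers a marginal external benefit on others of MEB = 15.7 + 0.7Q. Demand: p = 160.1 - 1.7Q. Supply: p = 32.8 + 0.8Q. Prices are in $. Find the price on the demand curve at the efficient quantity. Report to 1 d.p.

Social marginal benefit = demand + MEB = 175.8 - Q.
Set SMB = MC: 175.8 - Q = 32.8 + 0.8Q → Q* = 79.4444.
Consumer price on the demand curve at Q*: 160.1 − 1.7×79.4444 = 25.0445.

P = $25.0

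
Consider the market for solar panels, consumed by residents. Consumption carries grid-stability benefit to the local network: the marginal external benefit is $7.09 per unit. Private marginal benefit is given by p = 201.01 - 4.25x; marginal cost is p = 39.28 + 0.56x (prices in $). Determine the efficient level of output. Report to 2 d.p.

Social marginal benefit = demand + MEB = 208.10 - 4.25x.
Set SMB = MC: 208.10 - 4.25x = 39.28 + 0.56x → x* = 35.0977.

x* = 35.10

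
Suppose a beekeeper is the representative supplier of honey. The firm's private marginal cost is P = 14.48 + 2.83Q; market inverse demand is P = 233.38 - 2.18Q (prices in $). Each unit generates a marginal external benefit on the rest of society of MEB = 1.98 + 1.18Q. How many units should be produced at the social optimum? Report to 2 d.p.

Social marginal cost = private MC − MEB = 12.50 + 1.65Q.
Set SMC = demand: 12.50 + 1.65Q = 233.38 - 2.18Q → Q* = 57.6710.

Q* = 57.67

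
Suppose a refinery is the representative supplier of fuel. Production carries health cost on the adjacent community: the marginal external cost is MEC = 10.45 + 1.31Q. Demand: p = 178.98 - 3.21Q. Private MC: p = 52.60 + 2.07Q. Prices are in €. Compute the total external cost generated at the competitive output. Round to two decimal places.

€625.39

Market equilibrium (private): 52.60 + 2.07Q = 178.98 - 3.21Q → Q_m = 23.9356.
Total external cost = ∫₀^{Q_m} (10.45 + 1.31Q) dQ = 10.45×23.9356 + ½×1.31×23.9356² = 625.3850.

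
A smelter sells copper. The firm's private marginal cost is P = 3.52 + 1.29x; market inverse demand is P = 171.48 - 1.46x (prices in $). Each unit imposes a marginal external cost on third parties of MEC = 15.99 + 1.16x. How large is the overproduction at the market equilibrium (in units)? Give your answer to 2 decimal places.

Market equilibrium (private): 3.52 + 1.29x = 171.48 - 1.46x → x_m = 61.0764.
Social marginal cost = private MC + MEC = 19.51 + 2.45x.
Set SMC = demand: 19.51 + 2.45x = 171.48 - 1.46x → x* = 38.8670.
Gap = |61.0764 − 38.8670| = 22.2094.

22.21 units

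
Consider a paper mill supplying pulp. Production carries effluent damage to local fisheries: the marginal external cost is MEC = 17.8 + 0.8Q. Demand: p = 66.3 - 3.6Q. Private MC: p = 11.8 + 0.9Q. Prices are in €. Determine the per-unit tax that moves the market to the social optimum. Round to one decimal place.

Social marginal cost = private MC + MEC = 29.6 + 1.7Q.
Set SMC = demand: 29.6 + 1.7Q = 66.3 - 3.6Q → Q* = 6.9245.
The Pigouvian tax equals MEC at Q*: 17.8 + 0.8×6.9245 = 23.3396.

tax = €23.3 per unit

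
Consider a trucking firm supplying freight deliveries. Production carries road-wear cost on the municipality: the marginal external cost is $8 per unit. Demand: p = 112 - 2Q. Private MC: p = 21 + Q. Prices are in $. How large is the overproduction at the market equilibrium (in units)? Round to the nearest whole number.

3 units

Market equilibrium (private): 21 + Q = 112 - 2Q → Q_m = 30.3333.
Social marginal cost = private MC + MEC = 29 + Q.
Set SMC = demand: 29 + Q = 112 - 2Q → Q* = 27.6667.
Gap = |30.3333 − 27.6667| = 2.6666.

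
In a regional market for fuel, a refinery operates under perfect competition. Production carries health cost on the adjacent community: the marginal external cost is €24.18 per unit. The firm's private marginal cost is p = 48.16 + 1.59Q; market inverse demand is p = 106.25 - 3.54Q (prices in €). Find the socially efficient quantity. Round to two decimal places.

Q* = 6.61

Social marginal cost = private MC + MEC = 72.34 + 1.59Q.
Set SMC = demand: 72.34 + 1.59Q = 106.25 - 3.54Q → Q* = 6.6101.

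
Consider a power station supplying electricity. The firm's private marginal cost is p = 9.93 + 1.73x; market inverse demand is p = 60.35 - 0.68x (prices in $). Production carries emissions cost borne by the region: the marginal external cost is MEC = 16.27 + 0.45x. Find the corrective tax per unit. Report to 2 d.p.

tax = $21.64 per unit

Social marginal cost = private MC + MEC = 26.20 + 2.18x.
Set SMC = demand: 26.20 + 2.18x = 60.35 - 0.68x → x* = 11.9406.
The Pigouvian tax equals MEC at x*: 16.27 + 0.45×11.9406 = 21.6433.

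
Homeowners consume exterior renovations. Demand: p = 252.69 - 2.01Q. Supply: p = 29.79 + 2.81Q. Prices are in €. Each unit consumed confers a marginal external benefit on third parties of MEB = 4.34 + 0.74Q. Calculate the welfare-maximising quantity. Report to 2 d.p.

Social marginal benefit = demand + MEB = 257.03 - 1.27Q.
Set SMB = MC: 257.03 - 1.27Q = 29.79 + 2.81Q → Q* = 55.6961.

Q* = 55.70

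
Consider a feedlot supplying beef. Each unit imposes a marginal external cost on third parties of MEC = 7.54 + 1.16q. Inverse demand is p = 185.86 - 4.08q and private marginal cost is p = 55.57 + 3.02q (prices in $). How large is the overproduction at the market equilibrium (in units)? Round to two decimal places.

3.49 units

Market equilibrium (private): 55.57 + 3.02q = 185.86 - 4.08q → q_m = 18.3507.
Social marginal cost = private MC + MEC = 63.11 + 4.18q.
Set SMC = demand: 63.11 + 4.18q = 185.86 - 4.08q → q* = 14.8608.
Gap = |18.3507 − 14.8608| = 3.4899.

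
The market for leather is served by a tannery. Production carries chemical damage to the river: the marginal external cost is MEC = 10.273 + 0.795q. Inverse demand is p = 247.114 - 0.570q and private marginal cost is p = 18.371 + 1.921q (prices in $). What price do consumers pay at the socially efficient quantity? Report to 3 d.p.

P = $209.217

Social marginal cost = private MC + MEC = 28.644 + 2.716q.
Set SMC = demand: 28.644 + 2.716q = 247.114 - 0.570q → q* = 66.4851.
Consumer price on the demand curve at q*: 247.114 − 0.570×66.4851 = 209.2175.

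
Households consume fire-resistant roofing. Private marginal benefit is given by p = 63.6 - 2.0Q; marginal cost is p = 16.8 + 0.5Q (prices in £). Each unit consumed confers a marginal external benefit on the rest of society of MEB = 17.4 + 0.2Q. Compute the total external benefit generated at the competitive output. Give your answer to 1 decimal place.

£360.8

Market equilibrium (private): 16.8 + 0.5Q = 63.6 - 2.0Q → Q_m = 18.7200.
Total external benefit = ∫₀^{Q_m} (17.4 + 0.2Q) dQ = 17.4×18.7200 + ½×0.2×18.7200² = 360.7718.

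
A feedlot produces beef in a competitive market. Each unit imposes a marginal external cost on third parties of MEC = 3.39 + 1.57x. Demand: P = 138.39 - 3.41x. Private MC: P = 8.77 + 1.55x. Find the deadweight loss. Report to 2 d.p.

Market equilibrium (private): 8.77 + 1.55x = 138.39 - 3.41x → x_m = 26.1331.
Social marginal cost = private MC + MEC = 12.16 + 3.12x.
Set SMC = demand: 12.16 + 3.12x = 138.39 - 3.41x → x* = 19.3308.
The loss is the area between SMC and demand from x* to x_m; with linear curves that's a triangle of height MEC(x_m).
DWL = ½ × 6.8023 × 44.4189 = 151.0753.

DWL = 151.08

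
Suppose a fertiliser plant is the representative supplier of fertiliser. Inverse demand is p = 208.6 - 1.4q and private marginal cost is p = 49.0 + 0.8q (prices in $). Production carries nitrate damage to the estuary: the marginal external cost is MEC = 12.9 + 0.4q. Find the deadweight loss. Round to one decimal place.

DWL = $337.9

Market equilibrium (private): 49.0 + 0.8q = 208.6 - 1.4q → q_m = 72.5455.
Social marginal cost = private MC + MEC = 61.9 + 1.2q.
Set SMC = demand: 61.9 + 1.2q = 208.6 - 1.4q → q* = 56.4231.
The loss is the area between SMC and demand from q* to q_m; with linear curves that's a triangle of height MEC(q_m).
DWL = ½ × 16.1224 × 41.9182 = 337.9110.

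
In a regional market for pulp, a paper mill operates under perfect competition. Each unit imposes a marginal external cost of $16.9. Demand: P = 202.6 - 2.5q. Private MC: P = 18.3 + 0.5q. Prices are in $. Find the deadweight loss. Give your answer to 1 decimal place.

Market equilibrium (private): 18.3 + 0.5q = 202.6 - 2.5q → q_m = 61.4333.
Social marginal cost = private MC + MEC = 35.2 + 0.5q.
Set SMC = demand: 35.2 + 0.5q = 202.6 - 2.5q → q* = 55.8000.
Height of the DWL triangle at q_m is SMC(q_m) − demand(q_m) = MEC(q_m) = 16.9000.
DWL = ½ × 5.6333 × 16.9000 = 47.6014.

DWL = $47.6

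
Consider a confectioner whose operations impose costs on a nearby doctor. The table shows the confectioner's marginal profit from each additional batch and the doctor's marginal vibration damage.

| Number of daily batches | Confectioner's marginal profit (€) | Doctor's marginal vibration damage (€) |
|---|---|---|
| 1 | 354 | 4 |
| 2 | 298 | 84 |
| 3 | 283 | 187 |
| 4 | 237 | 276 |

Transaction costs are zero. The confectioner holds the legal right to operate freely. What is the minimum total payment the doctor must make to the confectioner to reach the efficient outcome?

€237

Left alone the confectioner would choose level 4 (marginal profit stays positive).
Efficient level: k* = 3 (marginal profit ≥ marginal vibration damage through 3).
The doctor must at least cover the confectioner's forgone profit from cutting 4→3: 237 = 237.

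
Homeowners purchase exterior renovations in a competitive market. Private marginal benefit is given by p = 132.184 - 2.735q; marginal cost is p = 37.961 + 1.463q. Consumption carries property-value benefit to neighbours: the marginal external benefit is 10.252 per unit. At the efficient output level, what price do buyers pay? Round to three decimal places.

P = 64.118

Social marginal benefit = demand + MEB = 142.436 - 2.735q.
Set SMB = MC: 142.436 - 2.735q = 37.961 + 1.463q → q* = 24.8869.
Consumer price on the demand curve at q*: 132.184 − 2.735×24.8869 = 64.1183.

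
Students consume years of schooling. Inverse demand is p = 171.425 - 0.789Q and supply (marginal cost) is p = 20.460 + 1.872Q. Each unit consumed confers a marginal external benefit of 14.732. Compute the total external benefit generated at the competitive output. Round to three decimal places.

835.782

Market equilibrium (private): 20.460 + 1.872Q = 171.425 - 0.789Q → Q_m = 56.7324.
Total external benefit = MEB × Q_m = 14.732 × 56.7324 = 835.7817.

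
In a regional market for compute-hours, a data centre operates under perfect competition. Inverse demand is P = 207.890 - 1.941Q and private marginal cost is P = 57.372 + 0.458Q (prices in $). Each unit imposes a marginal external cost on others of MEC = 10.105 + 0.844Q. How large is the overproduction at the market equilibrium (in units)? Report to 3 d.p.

19.445 units

Market equilibrium (private): 57.372 + 0.458Q = 207.890 - 1.941Q → Q_m = 62.7420.
Social marginal cost = private MC + MEC = 67.477 + 1.302Q.
Set SMC = demand: 67.477 + 1.302Q = 207.890 - 1.941Q → Q* = 43.2973.
Gap = |62.7420 − 43.2973| = 19.4447.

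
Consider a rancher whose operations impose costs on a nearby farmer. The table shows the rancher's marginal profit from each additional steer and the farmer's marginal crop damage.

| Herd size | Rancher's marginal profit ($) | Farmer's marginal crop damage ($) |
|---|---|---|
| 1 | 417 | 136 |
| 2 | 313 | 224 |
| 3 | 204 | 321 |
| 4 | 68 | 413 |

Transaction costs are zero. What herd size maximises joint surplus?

Bargaining reaches the level where marginal profit last exceeds marginal crop damage.
That holds through level 2 (313 ≥ 224) but not at 3 (204 < 321).

2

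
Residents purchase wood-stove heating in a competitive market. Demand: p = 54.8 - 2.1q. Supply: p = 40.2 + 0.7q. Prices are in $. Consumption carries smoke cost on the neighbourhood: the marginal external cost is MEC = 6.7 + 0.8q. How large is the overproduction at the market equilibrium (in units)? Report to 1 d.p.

3.0 units

Market equilibrium (private): 40.2 + 0.7q = 54.8 - 2.1q → q_m = 5.2143.
Social marginal benefit = demand − MEC = 48.1 - 2.9q.
Set SMB = MC: 48.1 - 2.9q = 40.2 + 0.7q → q* = 2.1944.
Gap = |5.2143 − 2.1944| = 3.0199.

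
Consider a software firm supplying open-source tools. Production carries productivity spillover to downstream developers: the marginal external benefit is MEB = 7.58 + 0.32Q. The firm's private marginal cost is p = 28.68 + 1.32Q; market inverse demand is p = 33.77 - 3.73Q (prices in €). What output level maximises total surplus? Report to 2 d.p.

Social marginal cost = private MC − MEB = 21.10 + Q.
Set SMC = demand: 21.10 + Q = 33.77 - 3.73Q → Q* = 2.6786.

Q* = 2.68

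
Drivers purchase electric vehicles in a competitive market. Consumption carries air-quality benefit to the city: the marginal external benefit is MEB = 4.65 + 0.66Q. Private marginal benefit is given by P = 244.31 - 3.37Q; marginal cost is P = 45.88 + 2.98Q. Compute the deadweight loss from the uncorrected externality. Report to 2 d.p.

Market equilibrium (private): 45.88 + 2.98Q = 244.31 - 3.37Q → Q_m = 31.2488.
Social marginal benefit = demand + MEB = 248.96 - 2.71Q.
Set SMB = MC: 248.96 - 2.71Q = 45.88 + 2.98Q → Q* = 35.6907.
The welfare-loss triangle has base |Q_m − Q*| and height MEB(Q_m) (the vertical gap between SMB and MC is zero at Q* and MEB at Q_m).
DWL = ½ × 4.4419 × 25.2742 = 56.1327.

DWL = 56.13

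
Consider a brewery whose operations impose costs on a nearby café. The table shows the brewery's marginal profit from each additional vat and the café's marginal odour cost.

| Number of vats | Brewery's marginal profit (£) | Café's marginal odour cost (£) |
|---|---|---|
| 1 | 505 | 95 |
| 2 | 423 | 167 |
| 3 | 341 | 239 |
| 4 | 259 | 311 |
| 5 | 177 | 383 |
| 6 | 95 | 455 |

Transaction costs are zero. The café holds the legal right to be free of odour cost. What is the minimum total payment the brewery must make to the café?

£501

Efficient level: marginal profit ≥ marginal odour cost through level 3, so k* = 3.
With the café holding the right, the brewery must at least compensate total damage at k*: 95 + 167 + 239 = 501.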